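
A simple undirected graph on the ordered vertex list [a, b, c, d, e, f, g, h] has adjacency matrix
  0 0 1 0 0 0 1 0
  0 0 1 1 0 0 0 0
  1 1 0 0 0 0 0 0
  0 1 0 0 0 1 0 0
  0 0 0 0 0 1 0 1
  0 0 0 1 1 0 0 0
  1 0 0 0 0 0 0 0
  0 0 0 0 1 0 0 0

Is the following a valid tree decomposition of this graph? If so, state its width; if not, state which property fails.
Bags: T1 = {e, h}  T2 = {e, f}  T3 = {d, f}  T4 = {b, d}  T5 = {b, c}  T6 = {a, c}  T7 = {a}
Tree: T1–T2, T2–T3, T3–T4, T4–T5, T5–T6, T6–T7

No — vertex g appears in no bag.

A tree decomposition must satisfy three properties: every vertex lies in some bag; for every edge, both endpoints lie together in some bag; and for every vertex, the bags containing it form a connected subtree. Here vertex g appears in no bag, so the decomposition is invalid.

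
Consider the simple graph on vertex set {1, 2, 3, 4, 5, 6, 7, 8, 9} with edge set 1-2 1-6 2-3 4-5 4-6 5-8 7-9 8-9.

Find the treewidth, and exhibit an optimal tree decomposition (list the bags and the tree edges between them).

Treewidth 1.
One such decomposition:
Bags: B1 = {2, 3}  B2 = {1, 2}  B3 = {1, 6}  B4 = {4, 6}  B5 = {4, 5}  B6 = {5, 8}  B7 = {8, 9}  B8 = {7, 9}
Tree: B1–B2, B2–B3, B3–B4, B4–B5, B5–B6, B6–B7, B7–B8

Each bag holds 2 vertices, so the decomposition has width 1, which upper-bounds the treewidth. Any graph with an edge has treewidth ≥ 1, and G has the edge 3–2. Hence tw(G) = 1 exactly.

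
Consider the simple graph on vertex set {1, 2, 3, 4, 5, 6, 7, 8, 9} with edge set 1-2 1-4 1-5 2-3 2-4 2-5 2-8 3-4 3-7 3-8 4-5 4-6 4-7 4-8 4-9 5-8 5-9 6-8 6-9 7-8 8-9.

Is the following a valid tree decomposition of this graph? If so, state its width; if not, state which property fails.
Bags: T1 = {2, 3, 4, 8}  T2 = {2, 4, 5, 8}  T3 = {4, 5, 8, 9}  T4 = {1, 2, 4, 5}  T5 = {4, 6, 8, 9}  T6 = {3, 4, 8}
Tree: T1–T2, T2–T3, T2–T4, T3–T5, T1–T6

A tree decomposition must satisfy three properties: every vertex lies in some bag; for every edge, both endpoints lie together in some bag; and for every vertex, the bags containing it form a connected subtree. Here vertex 7 appears in no bag, so the decomposition is invalid.

No — vertex 7 appears in no bag.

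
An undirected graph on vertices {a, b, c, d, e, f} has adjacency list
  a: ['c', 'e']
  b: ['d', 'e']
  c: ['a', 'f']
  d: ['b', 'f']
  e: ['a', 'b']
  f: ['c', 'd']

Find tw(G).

2

A width-2 tree decomposition is:
Bags: B1 = {a, c, f}  B2 = {a, e, f}  B3 = {b, e, f}  B4 = {b, d, f}
Tree: B1–B2, B2–B3, B3–B4
The largest bag has 3 vertices, giving width 2; this decomposition certifies tw(G) ≤ 2. Since f–c–a–e–b–d–f is a cycle in G, G is not acyclic. Forests are exactly the graphs of treewidth ≤ 1, so tw(G) ≥ 2. Therefore the treewidth is 2.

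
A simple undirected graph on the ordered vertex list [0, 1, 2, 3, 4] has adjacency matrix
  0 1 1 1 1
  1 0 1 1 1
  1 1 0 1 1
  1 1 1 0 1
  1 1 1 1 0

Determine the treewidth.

A width-4 tree decomposition is:
Bags: B1 = {0, 1, 2, 3, 4}
Tree: (single bag)
With just one bag of size 5, the width is 5 − 1 = 4, so tw(G) ≤ 4. For the lower bound, the 5 vertices {0, 1, 2, 3, 4} are pairwise adjacent, and any tree decomposition puts a clique entirely inside one bag — forcing width ≥ 4. The upper and lower bounds meet at 4, so that is the treewidth.

4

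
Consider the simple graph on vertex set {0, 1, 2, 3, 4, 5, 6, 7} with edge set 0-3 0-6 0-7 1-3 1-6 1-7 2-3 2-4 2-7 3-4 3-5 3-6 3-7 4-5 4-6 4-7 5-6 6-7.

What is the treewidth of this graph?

A width-3 tree decomposition is:
Bags: B1 = {1, 3, 6, 7}  B2 = {0, 3, 6, 7}  B3 = {3, 4, 6, 7}  B4 = {3, 4, 5, 6}  B5 = {2, 3, 4, 7}
Tree: B1–B2, B2–B3, B3–B4, B3–B5
The largest bag has 4 vertices, giving width 3; this decomposition certifies tw(G) ≤ 3. On the other hand G contains the 4-clique {2, 3, 4, 7}. A clique must lie in a single bag of any decomposition, so no decomposition can have width below 3. The upper and lower bounds meet at 3, so that is the treewidth.

3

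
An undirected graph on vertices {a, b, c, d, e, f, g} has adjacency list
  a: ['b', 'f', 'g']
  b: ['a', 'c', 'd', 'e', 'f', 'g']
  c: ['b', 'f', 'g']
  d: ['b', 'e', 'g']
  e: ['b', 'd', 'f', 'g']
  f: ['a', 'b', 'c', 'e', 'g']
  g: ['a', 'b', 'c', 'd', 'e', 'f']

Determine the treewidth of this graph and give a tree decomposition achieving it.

Treewidth 3.
One optimal decomposition is:
Bags: B1 = {a, b, f, g}  B2 = {b, e, f, g}  B3 = {b, d, e, g}  B4 = {b, c, f, g}
Tree: B1–B2, B2–B3, B1–B4

Every bag has size at most 4, so the width is 4 − 1 = 3 and tw(G) ≤ 3. On the other hand G contains the 4-clique {b, d, e, g}. A clique must lie in a single bag of any decomposition, so no decomposition can have width below 3. Combining the bounds, tw(G) = 3.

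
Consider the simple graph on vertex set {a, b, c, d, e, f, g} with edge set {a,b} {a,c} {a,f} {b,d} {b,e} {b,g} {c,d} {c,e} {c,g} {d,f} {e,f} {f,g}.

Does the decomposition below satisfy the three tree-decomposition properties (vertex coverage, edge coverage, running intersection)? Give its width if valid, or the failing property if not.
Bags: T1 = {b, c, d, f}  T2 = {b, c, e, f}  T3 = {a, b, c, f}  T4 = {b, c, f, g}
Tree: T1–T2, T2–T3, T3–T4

Checking the three conditions: (i) the bags cover all of {a, b, c, d, e, f, g}; (ii) for each edge, some bag contains both endpoints; (iii) the bags containing any fixed vertex form a subtree. All hold, so the decomposition is valid with width 4 − 1 = 3.

Yes; width 3.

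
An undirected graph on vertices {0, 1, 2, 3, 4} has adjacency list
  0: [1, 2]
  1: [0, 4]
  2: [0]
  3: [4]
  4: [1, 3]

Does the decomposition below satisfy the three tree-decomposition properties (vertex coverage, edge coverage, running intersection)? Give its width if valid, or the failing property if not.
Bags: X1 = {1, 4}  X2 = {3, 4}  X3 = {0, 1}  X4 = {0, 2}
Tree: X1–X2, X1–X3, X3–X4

Yes; width 1.

Every vertex of G appears in some bag (union = {0, 1, 2, 3, 4}); every edge is covered by a bag; and for each vertex v the set of bags containing v is connected in the bag tree. The decomposition is therefore valid. The largest bag has 2 vertices, so the width is 1.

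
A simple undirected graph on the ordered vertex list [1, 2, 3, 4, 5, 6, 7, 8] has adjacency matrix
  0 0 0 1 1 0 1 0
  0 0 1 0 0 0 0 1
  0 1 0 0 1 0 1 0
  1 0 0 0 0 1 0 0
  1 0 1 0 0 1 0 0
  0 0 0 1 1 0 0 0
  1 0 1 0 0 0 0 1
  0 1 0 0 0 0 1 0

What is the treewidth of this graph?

A width-2 tree decomposition is:
Bags: B1 = {2, 7, 8}  B2 = {2, 3, 7}  B3 = {1, 3, 7}  B4 = {1, 3, 5}  B5 = {1, 4, 5}  B6 = {4, 5, 6}
Tree: B1–B2, B2–B3, B3–B4, B4–B5, B5–B6
Each bag holds 3 vertices, so the decomposition has width 2, which upper-bounds the treewidth. The edges 8–2–3–7–8 form a cycle, so G is not a tree and its treewidth is at least 2. Hence tw(G) = 2 exactly.

2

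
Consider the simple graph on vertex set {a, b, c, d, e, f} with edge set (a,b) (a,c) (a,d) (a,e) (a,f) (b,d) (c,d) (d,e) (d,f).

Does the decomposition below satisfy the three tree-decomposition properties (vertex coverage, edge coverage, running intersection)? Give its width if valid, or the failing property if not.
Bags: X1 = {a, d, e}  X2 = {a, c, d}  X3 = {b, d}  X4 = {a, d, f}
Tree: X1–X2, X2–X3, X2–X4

No — edge (a,b) lies in no bag.

A tree decomposition must satisfy three properties: every vertex lies in some bag; for every edge, both endpoints lie together in some bag; and for every vertex, the bags containing it form a connected subtree. Here edge (a,b) lies in no bag, so the decomposition is invalid.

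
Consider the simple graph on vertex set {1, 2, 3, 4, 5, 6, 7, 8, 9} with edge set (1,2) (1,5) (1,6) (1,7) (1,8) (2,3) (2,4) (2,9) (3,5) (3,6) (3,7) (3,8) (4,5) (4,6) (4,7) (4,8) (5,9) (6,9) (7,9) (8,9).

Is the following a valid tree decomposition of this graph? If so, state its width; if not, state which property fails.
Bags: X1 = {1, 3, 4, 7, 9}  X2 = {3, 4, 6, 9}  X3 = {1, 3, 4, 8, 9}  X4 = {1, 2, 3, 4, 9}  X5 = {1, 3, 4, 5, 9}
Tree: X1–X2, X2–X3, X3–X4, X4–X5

No — edge (1,6) lies in no bag.

A tree decomposition must satisfy three properties: every vertex lies in some bag; for every edge, both endpoints lie together in some bag; and for every vertex, the bags containing it form a connected subtree. Here edge (1,6) lies in no bag, so the decomposition is invalid.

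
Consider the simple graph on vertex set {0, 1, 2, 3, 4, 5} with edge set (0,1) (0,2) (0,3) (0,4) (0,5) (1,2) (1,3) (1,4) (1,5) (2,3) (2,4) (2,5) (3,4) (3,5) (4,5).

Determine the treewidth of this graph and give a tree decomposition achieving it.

A single bag containing all 6 vertices is trivially a valid decomposition of width 5. On the other hand G contains the 6-clique {0, 1, 2, 3, 4, 5}. A clique must lie in a single bag of any decomposition, so no decomposition can have width below 5. Hence tw(G) = 5 exactly.

Treewidth 5.
Bags: B1 = {0, 1, 2, 3, 4, 5}
Tree: (single bag)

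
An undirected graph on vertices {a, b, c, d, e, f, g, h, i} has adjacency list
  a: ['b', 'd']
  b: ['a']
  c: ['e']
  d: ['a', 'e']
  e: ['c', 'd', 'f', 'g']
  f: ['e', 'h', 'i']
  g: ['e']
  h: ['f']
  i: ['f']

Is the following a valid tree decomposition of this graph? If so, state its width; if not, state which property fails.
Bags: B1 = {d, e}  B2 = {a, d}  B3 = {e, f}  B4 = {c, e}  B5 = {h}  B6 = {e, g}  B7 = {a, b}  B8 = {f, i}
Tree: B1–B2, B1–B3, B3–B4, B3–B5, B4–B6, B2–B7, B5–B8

No — edge (f,h) lies in no bag.

A tree decomposition must satisfy three properties: every vertex lies in some bag; for every edge, both endpoints lie together in some bag; and for every vertex, the bags containing it form a connected subtree. Here edge (f,h) lies in no bag, so the decomposition is invalid.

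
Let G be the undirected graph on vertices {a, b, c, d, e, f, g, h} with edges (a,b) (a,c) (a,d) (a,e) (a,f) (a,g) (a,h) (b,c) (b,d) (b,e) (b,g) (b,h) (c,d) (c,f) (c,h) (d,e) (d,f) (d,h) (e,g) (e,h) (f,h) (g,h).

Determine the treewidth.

4

A width-4 tree decomposition is:
Bags: B1 = {a, b, c, d, h}  B2 = {a, b, d, e, h}  B3 = {a, c, d, f, h}  B4 = {a, b, e, g, h}
Tree: B1–B2, B1–B3, B2–B4
Every bag has size at most 5, so the width is 5 − 1 = 4 and tw(G) ≤ 4. Conversely, {a, b, d, e, h} is a clique of size 5, and the vertices of any clique must share a bag in every tree decomposition; so some bag has ≥ 5 vertices and tw(G) ≥ 4. Combining the bounds, tw(G) = 4.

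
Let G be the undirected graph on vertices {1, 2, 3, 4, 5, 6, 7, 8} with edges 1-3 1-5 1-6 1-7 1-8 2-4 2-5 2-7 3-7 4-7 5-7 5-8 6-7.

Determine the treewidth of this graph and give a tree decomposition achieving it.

Treewidth 2.
Bags: B1 = {1, 6, 7}  B2 = {1, 5, 7}  B3 = {2, 5, 7}  B4 = {1, 5, 8}  B5 = {2, 4, 7}  B6 = {1, 3, 7}
Tree: B1–B2, B2–B3, B2–B4, B3–B5, B2–B6

Every bag has size at most 3, so the width is 3 − 1 = 2 and tw(G) ≤ 2. On the other hand G contains the 3-clique {1, 5, 8}. A clique must lie in a single bag of any decomposition, so no decomposition can have width below 2. The upper and lower bounds meet at 2, so that is the treewidth.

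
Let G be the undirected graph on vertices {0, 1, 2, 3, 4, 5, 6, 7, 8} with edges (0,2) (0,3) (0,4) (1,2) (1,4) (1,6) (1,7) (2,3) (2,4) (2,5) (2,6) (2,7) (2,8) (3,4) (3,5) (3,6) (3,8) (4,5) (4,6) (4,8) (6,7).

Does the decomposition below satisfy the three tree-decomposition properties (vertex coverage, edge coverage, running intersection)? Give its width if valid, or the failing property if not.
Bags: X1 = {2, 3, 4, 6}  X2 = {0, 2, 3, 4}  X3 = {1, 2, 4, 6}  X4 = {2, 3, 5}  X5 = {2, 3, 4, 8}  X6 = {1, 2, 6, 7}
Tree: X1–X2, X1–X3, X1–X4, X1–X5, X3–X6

No — edge (4,5) lies in no bag.

A tree decomposition must satisfy three properties: every vertex lies in some bag; for every edge, both endpoints lie together in some bag; and for every vertex, the bags containing it form a connected subtree. Here edge (4,5) lies in no bag, so the decomposition is invalid.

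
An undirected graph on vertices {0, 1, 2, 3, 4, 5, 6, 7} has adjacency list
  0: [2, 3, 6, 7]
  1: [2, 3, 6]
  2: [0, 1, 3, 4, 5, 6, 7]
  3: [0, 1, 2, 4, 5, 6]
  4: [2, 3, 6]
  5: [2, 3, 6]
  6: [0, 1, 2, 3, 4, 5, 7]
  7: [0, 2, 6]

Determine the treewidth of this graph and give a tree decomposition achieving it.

Every bag has size at most 4, so the width is 4 − 1 = 3 and tw(G) ≤ 3. On the other hand G contains the 4-clique {0, 2, 3, 6}. A clique must lie in a single bag of any decomposition, so no decomposition can have width below 3. The upper and lower bounds meet at 3, so that is the treewidth.

Treewidth 3.
Bags: B1 = {0, 2, 3, 6}  B2 = {2, 3, 5, 6}  B3 = {2, 3, 4, 6}  B4 = {0, 2, 6, 7}  B5 = {1, 2, 3, 6}
Tree: B1–B2, B1–B3, B1–B4, B1–B5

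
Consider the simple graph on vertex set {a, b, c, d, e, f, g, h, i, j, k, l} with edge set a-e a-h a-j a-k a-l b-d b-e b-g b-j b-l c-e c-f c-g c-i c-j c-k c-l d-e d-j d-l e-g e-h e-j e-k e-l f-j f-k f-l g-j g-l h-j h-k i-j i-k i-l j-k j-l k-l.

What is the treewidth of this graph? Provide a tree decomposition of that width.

Every bag has size at most 5, so the width is 5 − 1 = 4 and tw(G) ≤ 4. Conversely, {a, e, h, j, k} is a clique of size 5, and the vertices of any clique must share a bag in every tree decomposition; so some bag has ≥ 5 vertices and tw(G) ≥ 4. Combining the bounds, tw(G) = 4.

Treewidth 4.
One such decomposition:
Bags: B1 = {c, e, g, j, l}  B2 = {c, e, j, k, l}  B3 = {b, e, g, j, l}  B4 = {a, e, j, k, l}  B5 = {b, d, e, j, l}  B6 = {c, f, j, k, l}  B7 = {c, i, j, k, l}  B8 = {a, e, h, j, k}
Tree: B1–B2, B1–B3, B2–B4, B3–B5, B2–B6, B2–B7, B4–B8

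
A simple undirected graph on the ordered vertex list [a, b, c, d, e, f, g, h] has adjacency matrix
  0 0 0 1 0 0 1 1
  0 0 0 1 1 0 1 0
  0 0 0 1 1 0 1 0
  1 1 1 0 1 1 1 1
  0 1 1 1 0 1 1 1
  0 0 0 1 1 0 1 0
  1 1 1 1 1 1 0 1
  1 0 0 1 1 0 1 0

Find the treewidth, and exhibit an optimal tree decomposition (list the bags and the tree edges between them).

Each bag holds 4 vertices, so the decomposition has width 3, which upper-bounds the treewidth. On the other hand G contains the 4-clique {d, e, g, h}. A clique must lie in a single bag of any decomposition, so no decomposition can have width below 3. Therefore the treewidth is 3.

Treewidth 3.
Bags: B1 = {d, e, g, h}  B2 = {a, d, g, h}  B3 = {c, d, e, g}  B4 = {d, e, f, g}  B5 = {b, d, e, g}
Tree: B1–B2, B1–B3, B1–B4, B1–B5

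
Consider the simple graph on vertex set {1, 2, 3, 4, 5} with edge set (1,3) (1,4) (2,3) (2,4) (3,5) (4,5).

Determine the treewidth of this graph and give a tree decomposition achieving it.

Treewidth 2.
One such decomposition:
Bags: B1 = {2, 3, 4}  B2 = {3, 4, 5}  B3 = {1, 3, 4}
Tree: B1–B2, B2–B3

Every bag has size at most 3, so the width is 3 − 1 = 2 and tw(G) ≤ 2. For the lower bound, G contains the cycle 3–2–4–5–3, so G is not a forest; only forests have treewidth ≤ 1, hence tw(G) ≥ 2. Hence tw(G) = 2 exactly.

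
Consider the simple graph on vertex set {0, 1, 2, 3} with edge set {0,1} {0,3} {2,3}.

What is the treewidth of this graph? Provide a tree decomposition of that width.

Every bag has size at most 2, so the width is 2 − 1 = 1 and tw(G) ≤ 1. G has an edge, so its treewidth is at least 1. The upper and lower bounds meet at 1, so that is the treewidth.

Treewidth 1.
One such decomposition:
Bags: B1 = {2, 3}  B2 = {0, 3}  B3 = {0, 1}
Tree: B1–B2, B2–B3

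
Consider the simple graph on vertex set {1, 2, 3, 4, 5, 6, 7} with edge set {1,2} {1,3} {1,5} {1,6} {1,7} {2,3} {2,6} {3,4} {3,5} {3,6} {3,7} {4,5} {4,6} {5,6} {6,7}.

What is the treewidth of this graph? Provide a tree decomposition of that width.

Every bag has size at most 4, so the width is 4 − 1 = 3 and tw(G) ≤ 3. For the lower bound, the 4 vertices {1, 2, 3, 6} are pairwise adjacent, and any tree decomposition puts a clique entirely inside one bag — forcing width ≥ 3. Hence tw(G) = 3 exactly.

Treewidth 3.
One optimal decomposition is:
Bags: B1 = {1, 3, 6, 7}  B2 = {1, 3, 5, 6}  B3 = {3, 4, 5, 6}  B4 = {1, 2, 3, 6}
Tree: B1–B2, B2–B3, B2–B4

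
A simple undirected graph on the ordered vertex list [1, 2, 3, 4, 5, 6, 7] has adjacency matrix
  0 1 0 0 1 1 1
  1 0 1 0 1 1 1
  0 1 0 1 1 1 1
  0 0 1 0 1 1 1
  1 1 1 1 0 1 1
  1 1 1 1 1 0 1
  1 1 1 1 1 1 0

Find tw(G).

A width-4 tree decomposition is:
Bags: B1 = {2, 3, 5, 6, 7}  B2 = {1, 2, 5, 6, 7}  B3 = {3, 4, 5, 6, 7}
Tree: B1–B2, B1–B3
The largest bag has 5 vertices, giving width 4; this decomposition certifies tw(G) ≤ 4. Conversely, {1, 2, 5, 6, 7} is a clique of size 5, and the vertices of any clique must share a bag in every tree decomposition; so some bag has ≥ 5 vertices and tw(G) ≥ 4. Combining the bounds, tw(G) = 4.

4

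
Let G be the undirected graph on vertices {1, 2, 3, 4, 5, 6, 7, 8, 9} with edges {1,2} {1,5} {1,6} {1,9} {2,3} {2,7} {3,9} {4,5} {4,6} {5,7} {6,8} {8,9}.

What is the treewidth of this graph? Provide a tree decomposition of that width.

Treewidth 3.
Bags: B1 = {4, 5, 6, 7}  B2 = {1, 5, 6, 7}  B3 = {1, 2, 6, 7}  B4 = {1, 2, 6, 8}  B5 = {1, 2, 8, 9}  B6 = {2, 3, 8, 9}
Tree: B1–B2, B2–B3, B3–B4, B4–B5, B5–B6

Every bag has size at most 4, so the width is 4 − 1 = 3 and tw(G) ≤ 3. For the lower bound: the 4 vertex sets {4,5,7}, {6}, {1}, {2,3,8,9} are disjoint, each induces a connected subgraph, and every pair is joined by at least one edge of G. Contracting each set to a single vertex therefore yields K_{4} as a minor, and since treewidth is minor-monotone, tw(G) ≥ tw(K_{4}) = 3. Combining the bounds, tw(G) = 3.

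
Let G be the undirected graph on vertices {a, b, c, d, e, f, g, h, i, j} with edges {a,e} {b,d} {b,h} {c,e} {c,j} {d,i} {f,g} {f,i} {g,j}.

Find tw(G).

1

A width-1 tree decomposition is:
Bags: B1 = {a, e}  B2 = {c, e}  B3 = {c, j}  B4 = {g, j}  B5 = {f, g}  B6 = {f, i}  B7 = {d, i}  B8 = {b, d}  B9 = {b, h}
Tree: B1–B2, B2–B3, B3–B4, B4–B5, B5–B6, B6–B7, B7–B8, B8–B9
The largest bag has 2 vertices, giving width 1; this decomposition certifies tw(G) ≤ 1. Since G has at least one edge (e.g. a–e), it is not an edgeless graph, so tw(G) ≥ 1. Combining the bounds, tw(G) = 1.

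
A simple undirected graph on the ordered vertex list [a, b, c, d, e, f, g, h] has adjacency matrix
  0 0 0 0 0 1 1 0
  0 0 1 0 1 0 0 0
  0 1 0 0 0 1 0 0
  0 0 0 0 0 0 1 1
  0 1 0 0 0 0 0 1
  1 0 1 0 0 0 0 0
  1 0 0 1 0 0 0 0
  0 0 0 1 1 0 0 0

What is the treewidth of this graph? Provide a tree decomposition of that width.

Each bag holds 3 vertices, so the decomposition has width 2, which upper-bounds the treewidth. For the lower bound, G contains the cycle c–f–a–g–d–h–e–b–c, so G is not a forest; only forests have treewidth ≤ 1, hence tw(G) ≥ 2. The upper and lower bounds meet at 2, so that is the treewidth.

Treewidth 2.
Bags: B1 = {a, c, f}  B2 = {a, c, g}  B3 = {c, d, g}  B4 = {c, d, h}  B5 = {c, e, h}  B6 = {b, c, e}
Tree: B1–B2, B2–B3, B3–B4, B4–B5, B5–B6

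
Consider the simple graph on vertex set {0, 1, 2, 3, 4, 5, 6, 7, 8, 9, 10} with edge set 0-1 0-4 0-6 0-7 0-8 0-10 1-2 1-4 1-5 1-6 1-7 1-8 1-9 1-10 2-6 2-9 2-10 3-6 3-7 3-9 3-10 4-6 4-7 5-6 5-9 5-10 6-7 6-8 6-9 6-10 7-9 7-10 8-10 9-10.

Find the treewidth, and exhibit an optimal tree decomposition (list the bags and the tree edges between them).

Every bag has size at most 5, so the width is 5 − 1 = 4 and tw(G) ≤ 4. For the lower bound, the 5 vertices {0, 1, 6, 8, 10} are pairwise adjacent, and any tree decomposition puts a clique entirely inside one bag — forcing width ≥ 4. Therefore the treewidth is 4.

Treewidth 4.
Bags: B1 = {0, 1, 6, 7, 10}  B2 = {1, 6, 7, 9, 10}  B3 = {0, 1, 4, 6, 7}  B4 = {1, 5, 6, 9, 10}  B5 = {3, 6, 7, 9, 10}  B6 = {0, 1, 6, 8, 10}  B7 = {1, 2, 6, 9, 10}
Tree: B1–B2, B1–B3, B2–B4, B2–B5, B1–B6, B4–B7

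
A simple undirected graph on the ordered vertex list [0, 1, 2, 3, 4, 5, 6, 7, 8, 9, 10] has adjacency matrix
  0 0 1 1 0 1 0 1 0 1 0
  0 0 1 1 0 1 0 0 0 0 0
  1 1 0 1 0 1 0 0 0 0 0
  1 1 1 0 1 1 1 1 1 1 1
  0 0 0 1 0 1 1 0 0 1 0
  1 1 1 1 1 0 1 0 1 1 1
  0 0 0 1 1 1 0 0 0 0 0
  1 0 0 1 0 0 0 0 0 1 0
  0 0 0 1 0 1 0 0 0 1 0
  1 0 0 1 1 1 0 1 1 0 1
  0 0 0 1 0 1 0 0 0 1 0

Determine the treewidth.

A width-3 tree decomposition is:
Bags: B1 = {0, 3, 5, 9}  B2 = {0, 2, 3, 5}  B3 = {0, 3, 7, 9}  B4 = {3, 4, 5, 9}  B5 = {3, 5, 8, 9}  B6 = {1, 2, 3, 5}  B7 = {3, 5, 9, 10}  B8 = {3, 4, 5, 6}
Tree: B1–B2, B1–B3, B1–B4, B4–B5, B2–B6, B1–B7, B4–B8
Every bag has size at most 4, so the width is 4 − 1 = 3 and tw(G) ≤ 3. For the lower bound, the 4 vertices {1, 2, 3, 5} are pairwise adjacent, and any tree decomposition puts a clique entirely inside one bag — forcing width ≥ 3. Therefore the treewidth is 3.

3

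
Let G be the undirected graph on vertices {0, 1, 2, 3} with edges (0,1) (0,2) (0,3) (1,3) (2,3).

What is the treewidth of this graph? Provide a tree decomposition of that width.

Every bag has size at most 3, so the width is 3 − 1 = 2 and tw(G) ≤ 2. On the other hand G contains the 3-clique {0, 1, 3}. A clique must lie in a single bag of any decomposition, so no decomposition can have width below 2. The upper and lower bounds meet at 2, so that is the treewidth.

Treewidth 2.
One optimal decomposition is:
Bags: B1 = {0, 2, 3}  B2 = {0, 1, 3}
Tree: B1–B2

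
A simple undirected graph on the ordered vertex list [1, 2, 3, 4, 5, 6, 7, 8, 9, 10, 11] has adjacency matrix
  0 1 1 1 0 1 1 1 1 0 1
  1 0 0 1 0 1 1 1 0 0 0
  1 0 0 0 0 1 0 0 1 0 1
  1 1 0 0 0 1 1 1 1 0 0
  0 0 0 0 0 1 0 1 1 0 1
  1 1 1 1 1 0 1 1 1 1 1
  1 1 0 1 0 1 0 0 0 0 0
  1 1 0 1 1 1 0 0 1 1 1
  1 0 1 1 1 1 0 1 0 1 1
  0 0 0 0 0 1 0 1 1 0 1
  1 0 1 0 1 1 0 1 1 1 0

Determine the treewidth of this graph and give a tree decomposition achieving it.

Treewidth 4.
Bags: B1 = {1, 4, 6, 8, 9}  B2 = {1, 6, 8, 9, 11}  B3 = {1, 2, 4, 6, 8}  B4 = {1, 2, 4, 6, 7}  B5 = {5, 6, 8, 9, 11}  B6 = {1, 3, 6, 9, 11}  B7 = {6, 8, 9, 10, 11}
Tree: B1–B2, B1–B3, B3–B4, B2–B5, B2–B6, B5–B7

The largest bag has 5 vertices, giving width 4; this decomposition certifies tw(G) ≤ 4. Conversely, {1, 6, 8, 9, 11} is a clique of size 5, and the vertices of any clique must share a bag in every tree decomposition; so some bag has ≥ 5 vertices and tw(G) ≥ 4. Hence tw(G) = 4 exactly.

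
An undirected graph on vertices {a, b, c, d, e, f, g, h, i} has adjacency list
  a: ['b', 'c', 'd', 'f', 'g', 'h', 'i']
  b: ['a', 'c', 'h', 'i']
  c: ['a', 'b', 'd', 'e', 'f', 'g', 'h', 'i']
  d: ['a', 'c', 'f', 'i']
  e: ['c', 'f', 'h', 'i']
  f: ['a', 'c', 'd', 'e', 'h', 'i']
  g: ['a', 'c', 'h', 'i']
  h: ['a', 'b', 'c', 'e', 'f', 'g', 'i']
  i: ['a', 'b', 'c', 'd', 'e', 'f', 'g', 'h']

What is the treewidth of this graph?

4

A width-4 tree decomposition is:
Bags: B1 = {a, b, c, h, i}  B2 = {a, c, g, h, i}  B3 = {a, c, f, h, i}  B4 = {c, e, f, h, i}  B5 = {a, c, d, f, i}
Tree: B1–B2, B1–B3, B3–B4, B3–B5
The largest bag has 5 vertices, giving width 4; this decomposition certifies tw(G) ≤ 4. On the other hand G contains the 5-clique {a, c, d, f, i}. A clique must lie in a single bag of any decomposition, so no decomposition can have width below 4. The upper and lower bounds meet at 4, so that is the treewidth.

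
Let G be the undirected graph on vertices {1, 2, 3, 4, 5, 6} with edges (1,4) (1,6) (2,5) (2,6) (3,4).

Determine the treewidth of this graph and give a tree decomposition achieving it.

Each bag holds 2 vertices, so the decomposition has width 1, which upper-bounds the treewidth. Any graph with an edge has treewidth ≥ 1, and G has the edge 5–2. Hence tw(G) = 1 exactly.

Treewidth 1.
Bags: B1 = {2, 5}  B2 = {2, 6}  B3 = {1, 6}  B4 = {1, 4}  B5 = {3, 4}
Tree: B1–B2, B2–B3, B3–B4, B4–B5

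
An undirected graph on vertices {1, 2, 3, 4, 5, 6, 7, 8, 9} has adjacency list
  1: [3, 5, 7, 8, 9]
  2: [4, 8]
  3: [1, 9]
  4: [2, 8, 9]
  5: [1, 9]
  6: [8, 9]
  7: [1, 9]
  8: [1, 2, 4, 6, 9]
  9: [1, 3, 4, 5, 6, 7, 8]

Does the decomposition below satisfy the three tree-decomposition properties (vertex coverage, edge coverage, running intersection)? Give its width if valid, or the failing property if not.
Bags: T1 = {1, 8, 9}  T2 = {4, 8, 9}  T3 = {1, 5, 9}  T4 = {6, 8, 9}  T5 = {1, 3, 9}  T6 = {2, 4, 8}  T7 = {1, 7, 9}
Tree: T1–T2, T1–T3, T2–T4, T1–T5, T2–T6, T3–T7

Checking the three conditions: (i) the bags cover all of {1, 2, 3, 4, 5, 6, 7, 8, 9}; (ii) for each edge, some bag contains both endpoints; (iii) the bags containing any fixed vertex form a subtree. All hold, so the decomposition is valid with width 3 − 1 = 2.

Yes; width 2.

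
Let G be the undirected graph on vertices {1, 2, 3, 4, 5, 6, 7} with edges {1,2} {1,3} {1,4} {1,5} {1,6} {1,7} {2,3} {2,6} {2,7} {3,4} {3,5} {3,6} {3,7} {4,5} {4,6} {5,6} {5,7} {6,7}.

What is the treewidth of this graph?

A width-4 tree decomposition is:
Bags: B1 = {1, 2, 3, 6, 7}  B2 = {1, 3, 5, 6, 7}  B3 = {1, 3, 4, 5, 6}
Tree: B1–B2, B2–B3
Every bag has size at most 5, so the width is 5 − 1 = 4 and tw(G) ≤ 4. On the other hand G contains the 5-clique {1, 2, 3, 6, 7}. A clique must lie in a single bag of any decomposition, so no decomposition can have width below 4. The upper and lower bounds meet at 4, so that is the treewidth.

4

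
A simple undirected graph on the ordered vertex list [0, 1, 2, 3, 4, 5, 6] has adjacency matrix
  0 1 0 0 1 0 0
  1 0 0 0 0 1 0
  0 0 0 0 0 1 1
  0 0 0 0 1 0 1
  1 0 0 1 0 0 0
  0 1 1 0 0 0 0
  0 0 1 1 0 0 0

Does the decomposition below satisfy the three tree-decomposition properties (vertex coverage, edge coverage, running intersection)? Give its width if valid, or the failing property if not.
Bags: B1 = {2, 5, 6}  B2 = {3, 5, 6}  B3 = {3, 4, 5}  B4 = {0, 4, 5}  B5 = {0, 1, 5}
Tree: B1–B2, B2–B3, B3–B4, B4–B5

Vertex coverage: the bags together contain {0, 1, 2, 3, 4, 5, 6}, the full vertex set. Edge coverage: each edge of G has both endpoints in at least one bag. Running intersection: for every vertex, the bags containing it form a connected subtree. All three properties hold, so this is a valid tree decomposition of width max|bag| − 1 = 2, and hence tw(G) ≤ 2.

Yes; width 2.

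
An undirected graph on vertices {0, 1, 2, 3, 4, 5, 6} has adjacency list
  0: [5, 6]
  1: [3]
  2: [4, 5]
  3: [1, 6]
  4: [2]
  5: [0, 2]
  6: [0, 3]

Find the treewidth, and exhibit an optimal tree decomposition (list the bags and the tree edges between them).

The largest bag has 2 vertices, giving width 1; this decomposition certifies tw(G) ≤ 1. G has an edge, so its treewidth is at least 1. The upper and lower bounds meet at 1, so that is the treewidth.

Treewidth 1.
Bags: B1 = {1, 3}  B2 = {3, 6}  B3 = {0, 6}  B4 = {0, 5}  B5 = {2, 5}  B6 = {2, 4}
Tree: B1–B2, B2–B3, B3–B4, B4–B5, B5–B6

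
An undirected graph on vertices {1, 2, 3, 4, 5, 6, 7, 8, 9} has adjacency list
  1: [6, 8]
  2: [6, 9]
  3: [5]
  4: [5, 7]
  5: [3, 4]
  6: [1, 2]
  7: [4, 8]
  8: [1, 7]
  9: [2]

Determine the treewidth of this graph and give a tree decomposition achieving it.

Every bag has size at most 2, so the width is 2 − 1 = 1 and tw(G) ≤ 1. Since G has at least one edge (e.g. 3–5), it is not an edgeless graph, so tw(G) ≥ 1. The upper and lower bounds meet at 1, so that is the treewidth.

Treewidth 1.
One optimal decomposition is:
Bags: B1 = {3, 5}  B2 = {4, 5}  B3 = {4, 7}  B4 = {7, 8}  B5 = {1, 8}  B6 = {1, 6}  B7 = {2, 6}  B8 = {2, 9}
Tree: B1–B2, B2–B3, B3–B4, B4–B5, B5–B6, B6–B7, B7–B8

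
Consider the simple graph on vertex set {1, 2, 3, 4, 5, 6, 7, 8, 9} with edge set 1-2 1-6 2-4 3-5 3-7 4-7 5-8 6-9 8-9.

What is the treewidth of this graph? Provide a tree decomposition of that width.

Treewidth 2.
One optimal decomposition is:
Bags: B1 = {3, 5, 8}  B2 = {3, 7, 8}  B3 = {4, 7, 8}  B4 = {2, 4, 8}  B5 = {1, 2, 8}  B6 = {1, 6, 8}  B7 = {6, 8, 9}
Tree: B1–B2, B2–B3, B3–B4, B4–B5, B5–B6, B6–B7

Every bag has size at most 3, so the width is 3 − 1 = 2 and tw(G) ≤ 2. For the lower bound, G contains the cycle 8–5–3–7–4–2–1–6–9–8, so G is not a forest; only forests have treewidth ≤ 1, hence tw(G) ≥ 2. The upper and lower bounds meet at 2, so that is the treewidth.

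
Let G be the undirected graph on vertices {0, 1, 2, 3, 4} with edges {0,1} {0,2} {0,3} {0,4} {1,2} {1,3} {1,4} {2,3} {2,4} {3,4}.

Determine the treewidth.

A width-4 tree decomposition is:
Bags: B1 = {0, 1, 2, 3, 4}
Tree: (single bag)
With just one bag of size 5, the width is 5 − 1 = 4, so tw(G) ≤ 4. Conversely, {0, 1, 2, 3, 4} is a clique of size 5, and the vertices of any clique must share a bag in every tree decomposition; so some bag has ≥ 5 vertices and tw(G) ≥ 4. Therefore the treewidth is 4.

4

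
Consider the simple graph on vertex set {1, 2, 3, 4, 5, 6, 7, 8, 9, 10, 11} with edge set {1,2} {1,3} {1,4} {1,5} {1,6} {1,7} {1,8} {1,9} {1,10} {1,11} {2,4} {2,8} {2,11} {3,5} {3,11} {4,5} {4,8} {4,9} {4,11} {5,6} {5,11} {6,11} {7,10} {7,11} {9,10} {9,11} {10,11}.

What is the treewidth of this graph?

3

A width-3 tree decomposition is:
Bags: B1 = {1, 4, 5, 11}  B2 = {1, 2, 4, 11}  B3 = {1, 4, 9, 11}  B4 = {1, 5, 6, 11}  B5 = {1, 2, 4, 8}  B6 = {1, 9, 10, 11}  B7 = {1, 7, 10, 11}  B8 = {1, 3, 5, 11}
Tree: B1–B2, B1–B3, B1–B4, B2–B5, B3–B6, B6–B7, B1–B8
Each bag holds 4 vertices, so the decomposition has width 3, which upper-bounds the treewidth. Conversely, {1, 2, 4, 8} is a clique of size 4, and the vertices of any clique must share a bag in every tree decomposition; so some bag has ≥ 4 vertices and tw(G) ≥ 3. Combining the bounds, tw(G) = 3.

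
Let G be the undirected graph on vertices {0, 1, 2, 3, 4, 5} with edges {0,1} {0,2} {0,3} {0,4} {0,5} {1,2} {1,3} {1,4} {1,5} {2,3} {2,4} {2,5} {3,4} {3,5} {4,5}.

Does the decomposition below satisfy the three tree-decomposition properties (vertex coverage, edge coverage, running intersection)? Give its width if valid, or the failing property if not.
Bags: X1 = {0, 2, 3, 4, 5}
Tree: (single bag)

No — vertex 1 appears in no bag.

A tree decomposition must satisfy three properties: every vertex lies in some bag; for every edge, both endpoints lie together in some bag; and for every vertex, the bags containing it form a connected subtree. Here vertex 1 appears in no bag, so the decomposition is invalid.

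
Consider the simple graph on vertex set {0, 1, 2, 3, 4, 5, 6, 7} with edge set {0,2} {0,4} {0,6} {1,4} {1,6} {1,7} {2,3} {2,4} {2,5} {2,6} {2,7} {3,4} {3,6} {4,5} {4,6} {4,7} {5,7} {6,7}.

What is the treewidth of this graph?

3

A width-3 tree decomposition is:
Bags: B1 = {2, 4, 6, 7}  B2 = {0, 2, 4, 6}  B3 = {2, 3, 4, 6}  B4 = {1, 4, 6, 7}  B5 = {2, 4, 5, 7}
Tree: B1–B2, B2–B3, B1–B4, B1–B5
Every bag has size at most 4, so the width is 4 − 1 = 3 and tw(G) ≤ 3. On the other hand G contains the 4-clique {1, 4, 6, 7}. A clique must lie in a single bag of any decomposition, so no decomposition can have width below 3. Combining the bounds, tw(G) = 3.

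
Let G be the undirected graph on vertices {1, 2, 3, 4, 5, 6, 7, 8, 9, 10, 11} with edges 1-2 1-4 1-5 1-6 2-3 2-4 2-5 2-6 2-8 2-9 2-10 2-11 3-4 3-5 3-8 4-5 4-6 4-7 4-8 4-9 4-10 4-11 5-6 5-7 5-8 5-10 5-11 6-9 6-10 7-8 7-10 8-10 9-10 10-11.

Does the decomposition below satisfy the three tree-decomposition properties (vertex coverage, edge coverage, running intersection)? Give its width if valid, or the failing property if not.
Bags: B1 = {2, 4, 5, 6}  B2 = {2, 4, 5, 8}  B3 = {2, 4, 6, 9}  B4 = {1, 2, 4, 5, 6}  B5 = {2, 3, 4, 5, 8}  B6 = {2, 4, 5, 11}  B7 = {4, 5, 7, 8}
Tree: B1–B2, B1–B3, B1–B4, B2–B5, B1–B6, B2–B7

No — vertex 10 appears in no bag.

A tree decomposition must satisfy three properties: every vertex lies in some bag; for every edge, both endpoints lie together in some bag; and for every vertex, the bags containing it form a connected subtree. Here vertex 10 appears in no bag, so the decomposition is invalid.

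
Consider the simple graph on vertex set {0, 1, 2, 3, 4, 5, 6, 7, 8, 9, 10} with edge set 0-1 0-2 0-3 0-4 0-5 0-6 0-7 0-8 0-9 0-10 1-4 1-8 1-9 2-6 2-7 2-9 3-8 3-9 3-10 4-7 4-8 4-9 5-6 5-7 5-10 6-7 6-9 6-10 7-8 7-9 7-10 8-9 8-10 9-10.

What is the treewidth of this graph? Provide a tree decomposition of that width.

The largest bag has 5 vertices, giving width 4; this decomposition certifies tw(G) ≤ 4. For the lower bound, the 5 vertices {0, 1, 4, 8, 9} are pairwise adjacent, and any tree decomposition puts a clique entirely inside one bag — forcing width ≥ 4. Hence tw(G) = 4 exactly.

Treewidth 4.
One optimal decomposition is:
Bags: B1 = {0, 7, 8, 9, 10}  B2 = {0, 6, 7, 9, 10}  B3 = {0, 2, 6, 7, 9}  B4 = {0, 4, 7, 8, 9}  B5 = {0, 1, 4, 8, 9}  B6 = {0, 5, 6, 7, 10}  B7 = {0, 3, 8, 9, 10}
Tree: B1–B2, B2–B3, B1–B4, B4–B5, B2–B6, B1–B7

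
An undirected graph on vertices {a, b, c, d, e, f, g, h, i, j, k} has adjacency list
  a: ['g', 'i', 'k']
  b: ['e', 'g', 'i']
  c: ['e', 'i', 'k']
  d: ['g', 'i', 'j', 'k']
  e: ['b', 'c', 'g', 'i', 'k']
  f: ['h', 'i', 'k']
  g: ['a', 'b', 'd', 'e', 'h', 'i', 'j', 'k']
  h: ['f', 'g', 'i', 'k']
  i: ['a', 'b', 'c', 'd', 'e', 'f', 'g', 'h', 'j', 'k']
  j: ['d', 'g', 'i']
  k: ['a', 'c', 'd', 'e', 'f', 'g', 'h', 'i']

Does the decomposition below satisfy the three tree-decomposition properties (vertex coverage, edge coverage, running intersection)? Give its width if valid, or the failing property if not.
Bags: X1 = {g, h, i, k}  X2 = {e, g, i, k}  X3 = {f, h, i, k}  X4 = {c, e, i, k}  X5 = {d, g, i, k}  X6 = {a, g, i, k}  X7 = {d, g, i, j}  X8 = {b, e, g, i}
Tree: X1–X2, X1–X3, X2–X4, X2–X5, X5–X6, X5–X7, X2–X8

Yes; width 3.

Checking the three conditions: (i) the bags cover all of {a, b, c, d, e, f, g, h, i, j, k}; (ii) for each edge, some bag contains both endpoints; (iii) the bags containing any fixed vertex form a subtree. All hold, so the decomposition is valid with width 4 − 1 = 3.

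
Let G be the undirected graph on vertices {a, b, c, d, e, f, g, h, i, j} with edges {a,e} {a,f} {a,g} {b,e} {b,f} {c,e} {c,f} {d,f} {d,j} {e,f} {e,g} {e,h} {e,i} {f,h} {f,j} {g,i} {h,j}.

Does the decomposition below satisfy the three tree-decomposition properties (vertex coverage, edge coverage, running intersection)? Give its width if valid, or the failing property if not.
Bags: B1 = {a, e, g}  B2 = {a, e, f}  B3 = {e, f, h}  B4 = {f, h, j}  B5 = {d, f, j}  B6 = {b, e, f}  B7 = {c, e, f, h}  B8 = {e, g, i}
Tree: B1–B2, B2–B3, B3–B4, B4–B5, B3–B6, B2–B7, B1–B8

No — bags containing vertex h are not connected in the tree.

A tree decomposition must satisfy three properties: every vertex lies in some bag; for every edge, both endpoints lie together in some bag; and for every vertex, the bags containing it form a connected subtree. Here bags containing vertex h are not connected in the tree, so the decomposition is invalid.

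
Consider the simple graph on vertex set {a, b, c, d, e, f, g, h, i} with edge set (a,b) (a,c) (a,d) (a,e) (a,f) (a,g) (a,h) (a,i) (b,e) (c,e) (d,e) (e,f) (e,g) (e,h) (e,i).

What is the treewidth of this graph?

A width-2 tree decomposition is:
Bags: B1 = {a, d, e}  B2 = {a, e, h}  B3 = {a, b, e}  B4 = {a, c, e}  B5 = {a, e, f}  B6 = {a, e, g}  B7 = {a, e, i}
Tree: B1–B2, B2–B3, B3–B4, B1–B5, B3–B6, B1–B7
The largest bag has 3 vertices, giving width 2; this decomposition certifies tw(G) ≤ 2. For the lower bound, the 3 vertices {a, d, e} are pairwise adjacent, and any tree decomposition puts a clique entirely inside one bag — forcing width ≥ 2. Combining the bounds, tw(G) = 2.

2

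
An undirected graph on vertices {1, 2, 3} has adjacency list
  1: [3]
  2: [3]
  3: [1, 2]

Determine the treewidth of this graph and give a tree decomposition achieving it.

The largest bag has 2 vertices, giving width 1; this decomposition certifies tw(G) ≤ 1. Any graph with an edge has treewidth ≥ 1, and G has the edge 1–3. Therefore the treewidth is 1.

Treewidth 1.
One such decomposition:
Bags: B1 = {1, 3}  B2 = {2, 3}
Tree: B1–B2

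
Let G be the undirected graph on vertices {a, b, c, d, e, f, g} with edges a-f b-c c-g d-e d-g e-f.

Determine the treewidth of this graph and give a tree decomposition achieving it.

Each bag holds 2 vertices, so the decomposition has width 1, which upper-bounds the treewidth. G has an edge, so its treewidth is at least 1. Combining the bounds, tw(G) = 1.

Treewidth 1.
Bags: B1 = {a, f}  B2 = {e, f}  B3 = {d, e}  B4 = {d, g}  B5 = {c, g}  B6 = {b, c}
Tree: B1–B2, B2–B3, B3–B4, B4–B5, B5–B6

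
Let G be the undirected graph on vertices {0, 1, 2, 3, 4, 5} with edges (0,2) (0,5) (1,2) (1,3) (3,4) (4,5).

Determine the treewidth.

A width-2 tree decomposition is:
Bags: B1 = {0, 4, 5}  B2 = {0, 3, 4}  B3 = {0, 1, 3}  B4 = {0, 1, 2}
Tree: B1–B2, B2–B3, B3–B4
Every bag has size at most 3, so the width is 3 − 1 = 2 and tw(G) ≤ 2. The edges 0–5–4–3–1–2–0 form a cycle, so G is not a tree and its treewidth is at least 2. Combining the bounds, tw(G) = 2.

2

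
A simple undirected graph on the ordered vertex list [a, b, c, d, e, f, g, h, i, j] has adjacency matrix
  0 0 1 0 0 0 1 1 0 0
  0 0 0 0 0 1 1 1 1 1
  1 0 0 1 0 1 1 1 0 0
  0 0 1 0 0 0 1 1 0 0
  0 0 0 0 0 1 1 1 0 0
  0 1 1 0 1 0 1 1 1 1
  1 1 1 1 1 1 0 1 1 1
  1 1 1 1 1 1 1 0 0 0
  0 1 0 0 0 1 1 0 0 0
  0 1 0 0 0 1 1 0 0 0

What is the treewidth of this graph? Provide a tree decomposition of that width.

Each bag holds 4 vertices, so the decomposition has width 3, which upper-bounds the treewidth. Conversely, {c, d, g, h} is a clique of size 4, and the vertices of any clique must share a bag in every tree decomposition; so some bag has ≥ 4 vertices and tw(G) ≥ 3. Combining the bounds, tw(G) = 3.

Treewidth 3.
One optimal decomposition is:
Bags: B1 = {b, f, g, j}  B2 = {b, f, g, h}  B3 = {e, f, g, h}  B4 = {b, f, g, i}  B5 = {c, f, g, h}  B6 = {c, d, g, h}  B7 = {a, c, g, h}
Tree: B1–B2, B2–B3, B2–B4, B3–B5, B5–B6, B5–B7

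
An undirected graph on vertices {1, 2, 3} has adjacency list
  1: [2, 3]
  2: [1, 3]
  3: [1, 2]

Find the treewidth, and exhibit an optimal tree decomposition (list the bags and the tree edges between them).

With just one bag of size 3, the width is 3 − 1 = 2, so tw(G) ≤ 2. Conversely, {1, 2, 3} is a clique of size 3, and the vertices of any clique must share a bag in every tree decomposition; so some bag has ≥ 3 vertices and tw(G) ≥ 2. The upper and lower bounds meet at 2, so that is the treewidth.

Treewidth 2.
One optimal decomposition is:
Bags: B1 = {1, 2, 3}
Tree: (single bag)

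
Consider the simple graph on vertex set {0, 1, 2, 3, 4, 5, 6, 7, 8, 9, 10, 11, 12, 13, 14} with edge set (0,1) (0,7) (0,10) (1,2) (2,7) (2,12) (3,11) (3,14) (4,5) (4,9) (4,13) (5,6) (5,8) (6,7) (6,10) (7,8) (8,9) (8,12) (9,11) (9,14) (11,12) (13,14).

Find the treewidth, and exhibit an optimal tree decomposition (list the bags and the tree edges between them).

Treewidth 3.
One optimal decomposition is:
Bags: B1 = {3, 11, 13, 14}  B2 = {9, 11, 13, 14}  B3 = {4, 9, 11, 13}  B4 = {4, 9, 11, 12}  B5 = {4, 8, 9, 12}  B6 = {4, 5, 8, 12}  B7 = {2, 5, 8, 12}  B8 = {2, 5, 7, 8}  B9 = {2, 5, 6, 7}  B10 = {1, 2, 6, 7}  B11 = {0, 1, 6, 7}  B12 = {0, 1, 6, 10}
Tree: B1–B2, B2–B3, B3–B4, B4–B5, B5–B6, B6–B7, B7–B8, B8–B9, B9–B10, B10–B11, B11–B12

Each bag holds 4 vertices, so the decomposition has width 3, which upper-bounds the treewidth. For the lower bound: the 4 vertex sets {3,13,14}, {11}, {9}, {4,5,8,12} are disjoint, each induces a connected subgraph, and every pair is joined by at least one edge of G. Contracting each set to a single vertex therefore yields K_{4} as a minor, and since treewidth is minor-monotone, tw(G) ≥ tw(K_{4}) = 3. Hence tw(G) = 3 exactly.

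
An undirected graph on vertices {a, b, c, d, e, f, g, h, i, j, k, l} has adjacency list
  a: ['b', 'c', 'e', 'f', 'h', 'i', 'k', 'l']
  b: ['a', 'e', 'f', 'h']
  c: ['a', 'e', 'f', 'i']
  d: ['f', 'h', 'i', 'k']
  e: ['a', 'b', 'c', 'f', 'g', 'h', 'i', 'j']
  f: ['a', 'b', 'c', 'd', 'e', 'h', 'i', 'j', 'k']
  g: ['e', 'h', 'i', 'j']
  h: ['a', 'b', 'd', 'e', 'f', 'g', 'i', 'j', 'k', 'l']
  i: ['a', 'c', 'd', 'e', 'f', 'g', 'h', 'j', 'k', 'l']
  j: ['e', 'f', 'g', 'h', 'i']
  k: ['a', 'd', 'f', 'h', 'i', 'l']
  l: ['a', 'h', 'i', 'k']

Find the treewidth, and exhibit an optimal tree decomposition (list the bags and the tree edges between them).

Every bag has size at most 5, so the width is 5 − 1 = 4 and tw(G) ≤ 4. On the other hand G contains the 5-clique {a, b, e, f, h}. A clique must lie in a single bag of any decomposition, so no decomposition can have width below 4. Combining the bounds, tw(G) = 4.

Treewidth 4.
Bags: B1 = {a, e, f, h, i}  B2 = {e, f, h, i, j}  B3 = {a, f, h, i, k}  B4 = {d, f, h, i, k}  B5 = {a, c, e, f, i}  B6 = {a, b, e, f, h}  B7 = {e, g, h, i, j}  B8 = {a, h, i, k, l}
Tree: B1–B2, B1–B3, B3–B4, B1–B5, B1–B6, B2–B7, B3–B8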